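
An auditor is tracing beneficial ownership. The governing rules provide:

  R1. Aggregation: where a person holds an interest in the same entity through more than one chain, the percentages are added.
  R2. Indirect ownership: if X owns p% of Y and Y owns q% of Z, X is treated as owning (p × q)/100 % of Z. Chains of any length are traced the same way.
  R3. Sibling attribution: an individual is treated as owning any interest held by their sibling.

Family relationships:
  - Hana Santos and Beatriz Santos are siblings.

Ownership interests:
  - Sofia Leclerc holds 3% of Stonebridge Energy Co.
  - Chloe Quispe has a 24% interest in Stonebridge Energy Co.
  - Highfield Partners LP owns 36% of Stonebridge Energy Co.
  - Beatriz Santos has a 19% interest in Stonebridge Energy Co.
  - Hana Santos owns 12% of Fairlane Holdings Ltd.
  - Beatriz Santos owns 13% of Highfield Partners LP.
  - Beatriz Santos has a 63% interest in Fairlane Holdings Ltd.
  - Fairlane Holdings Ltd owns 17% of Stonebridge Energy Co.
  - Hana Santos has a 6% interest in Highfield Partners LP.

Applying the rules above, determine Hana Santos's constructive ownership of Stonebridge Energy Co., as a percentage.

By sibling attribution (R3), Hana Santos is treated as also owning Beatriz Santos's interest in Highfield Partners LP, giving 6% + 13% = 19%.
By sibling attribution (R3), Hana Santos is treated as also owning Beatriz Santos's interest in Fairlane Holdings Ltd, giving 12% + 63% = 75%.
By sibling attribution (R3), Hana Santos is treated as owning Beatriz Santos's 19% interest in Stonebridge Energy Co.
Chain via Highfield Partners LP (R2): 19% × 36% = 6.84% of Stonebridge Energy Co.
Chain via Fairlane Holdings Ltd (R2): 75% × 17% = 12.75% of Stonebridge Energy Co.
Direct interest in Stonebridge Energy Co: 19%.
Aggregating (R1): 6.84% + 12.75% + 19% = 38.59%.

38.59%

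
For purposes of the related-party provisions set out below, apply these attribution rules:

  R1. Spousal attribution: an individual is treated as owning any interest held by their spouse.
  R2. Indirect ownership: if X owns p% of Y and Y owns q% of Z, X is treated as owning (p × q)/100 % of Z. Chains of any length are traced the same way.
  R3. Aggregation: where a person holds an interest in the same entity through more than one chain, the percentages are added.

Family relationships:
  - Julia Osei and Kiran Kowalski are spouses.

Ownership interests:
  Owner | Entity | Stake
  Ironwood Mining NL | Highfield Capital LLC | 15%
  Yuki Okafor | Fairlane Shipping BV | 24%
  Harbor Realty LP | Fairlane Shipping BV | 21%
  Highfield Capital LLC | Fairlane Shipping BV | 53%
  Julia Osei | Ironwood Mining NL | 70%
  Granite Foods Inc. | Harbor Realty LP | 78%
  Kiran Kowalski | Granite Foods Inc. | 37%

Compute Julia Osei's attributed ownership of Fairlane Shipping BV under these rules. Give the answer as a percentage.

By spousal attribution (R1), Julia Osei is treated as owning Kiran Kowalski's 37% interest in Granite Foods Inc.
Chain via Ironwood Mining NL → Highfield Capital LLC (R2): 70% × 15% × 53% = 5.565% of Fairlane Shipping BV.
Chain via Granite Foods Inc. → Harbor Realty LP (R2): 37% × 78% × 21% = 6.0606% of Fairlane Shipping BV.
Aggregating (R3): 5.565% + 6.0606% = 11.6256%.

11.6256%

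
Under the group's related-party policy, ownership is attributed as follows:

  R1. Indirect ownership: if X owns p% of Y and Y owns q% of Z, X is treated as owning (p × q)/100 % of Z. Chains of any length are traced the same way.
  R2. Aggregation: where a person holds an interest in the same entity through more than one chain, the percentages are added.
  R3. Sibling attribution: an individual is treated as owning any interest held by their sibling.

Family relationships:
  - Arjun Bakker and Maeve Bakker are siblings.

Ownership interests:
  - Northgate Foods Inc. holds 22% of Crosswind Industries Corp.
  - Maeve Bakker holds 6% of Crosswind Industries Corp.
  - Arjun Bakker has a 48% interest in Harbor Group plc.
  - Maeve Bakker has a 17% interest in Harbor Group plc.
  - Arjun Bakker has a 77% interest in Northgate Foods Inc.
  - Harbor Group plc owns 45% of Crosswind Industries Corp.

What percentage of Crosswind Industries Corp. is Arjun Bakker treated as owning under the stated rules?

By sibling attribution (R3), Arjun Bakker is treated as also owning Maeve Bakker's interest in Harbor Group plc, giving 48% + 17% = 65%.
By sibling attribution (R3), Arjun Bakker is treated as owning Maeve Bakker's 6% interest in Crosswind Industries Corp.
Chain via Northgate Foods Inc. (R1): 77% × 22% = 16.94% of Crosswind Industries Corp.
Chain via Harbor Group plc (R1): 65% × 45% = 29.25% of Crosswind Industries Corp.
Direct interest in Crosswind Industries Corp: 6%.
Aggregating (R2): 16.94% + 29.25% + 6% = 52.19%.

52.19%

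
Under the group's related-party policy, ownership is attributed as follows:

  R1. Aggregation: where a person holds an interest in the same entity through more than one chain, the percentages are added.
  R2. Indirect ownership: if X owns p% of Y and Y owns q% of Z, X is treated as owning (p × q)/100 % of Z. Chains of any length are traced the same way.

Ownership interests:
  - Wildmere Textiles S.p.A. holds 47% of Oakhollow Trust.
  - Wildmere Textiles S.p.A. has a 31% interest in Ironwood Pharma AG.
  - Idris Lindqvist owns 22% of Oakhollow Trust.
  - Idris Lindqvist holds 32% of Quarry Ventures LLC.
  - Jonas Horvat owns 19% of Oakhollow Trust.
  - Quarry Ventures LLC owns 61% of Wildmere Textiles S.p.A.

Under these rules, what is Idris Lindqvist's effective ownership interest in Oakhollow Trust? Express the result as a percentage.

Chain via Quarry Ventures LLC → Wildmere Textiles S.p.A. (R2): 32% × 61% × 47% = 9.1744% of Oakhollow Trust.
Direct interest in Oakhollow Trust: 22%.
Aggregating (R1): 9.1744% + 22% = 31.1744%.

31.1744%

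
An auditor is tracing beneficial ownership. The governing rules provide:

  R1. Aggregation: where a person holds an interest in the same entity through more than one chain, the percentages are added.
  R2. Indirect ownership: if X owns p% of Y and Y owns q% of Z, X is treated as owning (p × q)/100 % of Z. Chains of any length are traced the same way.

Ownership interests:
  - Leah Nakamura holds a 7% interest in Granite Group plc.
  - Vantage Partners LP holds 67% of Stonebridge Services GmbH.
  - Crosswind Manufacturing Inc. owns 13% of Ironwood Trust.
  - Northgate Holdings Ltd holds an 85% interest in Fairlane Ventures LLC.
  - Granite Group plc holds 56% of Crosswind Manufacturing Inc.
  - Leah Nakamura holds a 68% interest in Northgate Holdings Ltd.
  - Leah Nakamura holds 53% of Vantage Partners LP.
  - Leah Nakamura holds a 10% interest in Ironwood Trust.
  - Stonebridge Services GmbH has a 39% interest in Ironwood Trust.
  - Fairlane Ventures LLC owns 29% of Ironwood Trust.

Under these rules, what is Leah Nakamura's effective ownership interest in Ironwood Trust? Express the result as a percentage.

Chain via Northgate Holdings Ltd → Fairlane Ventures LLC (R2): 68% × 85% × 29% = 16.762% of Ironwood Trust.
Chain via Granite Group plc → Crosswind Manufacturing Inc. (R2): 7% × 56% × 13% = 0.5096% of Ironwood Trust.
Chain via Vantage Partners LP → Stonebridge Services GmbH (R2): 53% × 67% × 39% = 13.8489% of Ironwood Trust.
Direct interest in Ironwood Trust: 10%.
Aggregating (R1): 16.762% + 0.5096% + 13.8489% + 10% = 41.1205%.

41.1205%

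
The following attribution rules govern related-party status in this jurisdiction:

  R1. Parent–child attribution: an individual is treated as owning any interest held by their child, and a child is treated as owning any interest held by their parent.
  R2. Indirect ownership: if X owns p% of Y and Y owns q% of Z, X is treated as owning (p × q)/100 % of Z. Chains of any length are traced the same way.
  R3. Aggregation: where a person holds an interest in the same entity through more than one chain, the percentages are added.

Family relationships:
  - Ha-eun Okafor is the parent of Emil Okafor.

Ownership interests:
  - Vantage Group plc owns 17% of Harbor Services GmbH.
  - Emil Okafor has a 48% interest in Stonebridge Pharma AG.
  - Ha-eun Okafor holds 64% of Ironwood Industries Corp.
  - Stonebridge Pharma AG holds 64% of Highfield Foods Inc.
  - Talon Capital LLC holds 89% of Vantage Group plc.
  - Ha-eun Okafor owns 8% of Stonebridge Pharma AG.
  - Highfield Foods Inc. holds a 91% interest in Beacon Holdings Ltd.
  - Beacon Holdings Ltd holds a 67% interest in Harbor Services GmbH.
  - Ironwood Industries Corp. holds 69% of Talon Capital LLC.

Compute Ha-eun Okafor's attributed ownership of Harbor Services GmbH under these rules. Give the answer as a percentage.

By parent–child attribution (R1), Ha-eun Okafor is treated as also owning Emil Okafor's interest in Stonebridge Pharma AG, giving 8% + 48% = 56%.
Chain via Ironwood Industries Corp. → Talon Capital LLC → Vantage Group plc (R2): 64% × 69% × 89% × 17% = 6.681408% of Harbor Services GmbH.
Chain via Stonebridge Pharma AG → Highfield Foods Inc. → Beacon Holdings Ltd (R2): 56% × 64% × 91% × 67% = 21.851648% of Harbor Services GmbH.
Aggregating (R3): 6.681408% + 21.851648% = 28.533056%.

28.533056%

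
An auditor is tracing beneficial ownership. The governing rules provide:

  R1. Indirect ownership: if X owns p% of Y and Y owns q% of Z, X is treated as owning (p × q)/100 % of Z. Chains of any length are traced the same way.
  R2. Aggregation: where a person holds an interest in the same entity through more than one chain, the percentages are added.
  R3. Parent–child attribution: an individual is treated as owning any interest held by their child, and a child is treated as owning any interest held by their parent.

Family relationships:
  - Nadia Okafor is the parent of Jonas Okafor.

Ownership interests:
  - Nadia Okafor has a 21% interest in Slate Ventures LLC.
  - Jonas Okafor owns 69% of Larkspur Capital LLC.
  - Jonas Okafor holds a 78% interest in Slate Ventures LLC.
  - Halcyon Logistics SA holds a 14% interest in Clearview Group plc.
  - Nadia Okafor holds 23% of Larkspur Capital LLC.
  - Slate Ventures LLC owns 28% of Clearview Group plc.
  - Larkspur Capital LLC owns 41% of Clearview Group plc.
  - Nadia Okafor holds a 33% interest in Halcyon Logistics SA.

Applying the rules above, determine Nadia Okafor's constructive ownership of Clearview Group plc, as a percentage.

By parent–child attribution (R3), Nadia Okafor is treated as also owning Jonas Okafor's interest in Slate Ventures LLC, giving 21% + 78% = 99%.
By parent–child attribution (R3), Nadia Okafor is treated as also owning Jonas Okafor's interest in Larkspur Capital LLC, giving 23% + 69% = 92%.
Chain via Slate Ventures LLC (R1): 99% × 28% = 27.72% of Clearview Group plc.
Chain via Halcyon Logistics SA (R1): 33% × 14% = 4.62% of Clearview Group plc.
Chain via Larkspur Capital LLC (R1): 92% × 41% = 37.72% of Clearview Group plc.
Aggregating (R2): 27.72% + 4.62% + 37.72% = 70.06%.

70.06%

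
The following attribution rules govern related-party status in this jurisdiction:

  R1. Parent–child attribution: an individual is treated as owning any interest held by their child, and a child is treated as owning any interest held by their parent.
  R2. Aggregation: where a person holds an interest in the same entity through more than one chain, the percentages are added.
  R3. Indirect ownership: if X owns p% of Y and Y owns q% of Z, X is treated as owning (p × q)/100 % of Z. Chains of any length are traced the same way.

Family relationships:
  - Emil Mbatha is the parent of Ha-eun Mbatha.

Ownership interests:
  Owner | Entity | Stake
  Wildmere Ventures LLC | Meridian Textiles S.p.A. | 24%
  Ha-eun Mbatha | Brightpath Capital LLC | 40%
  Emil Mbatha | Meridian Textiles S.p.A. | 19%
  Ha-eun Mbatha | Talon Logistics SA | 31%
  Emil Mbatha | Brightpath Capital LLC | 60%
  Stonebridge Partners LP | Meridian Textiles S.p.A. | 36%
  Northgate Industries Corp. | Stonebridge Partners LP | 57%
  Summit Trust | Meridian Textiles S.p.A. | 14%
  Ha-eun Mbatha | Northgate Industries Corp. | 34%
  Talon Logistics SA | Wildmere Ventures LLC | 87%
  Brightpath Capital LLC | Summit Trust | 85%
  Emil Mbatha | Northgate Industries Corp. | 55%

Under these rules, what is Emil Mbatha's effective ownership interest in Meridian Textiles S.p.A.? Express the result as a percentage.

By parent–child attribution (R1), Emil Mbatha is treated as also owning Ha-eun Mbatha's interest in Brightpath Capital LLC, giving 60% + 40% = 100%.
By parent–child attribution (R1), Emil Mbatha is treated as also owning Ha-eun Mbatha's interest in Northgate Industries Corp, giving 55% + 34% = 89%.
By parent–child attribution (R1), Emil Mbatha is treated as owning Ha-eun Mbatha's 31% interest in Talon Logistics SA.
Chain via Brightpath Capital LLC → Summit Trust (R3): 100% × 85% × 14% = 11.9% of Meridian Textiles S.p.A.
Chain via Northgate Industries Corp. → Stonebridge Partners LP (R3): 89% × 57% × 36% = 18.2628% of Meridian Textiles S.p.A.
Direct interest in Meridian Textiles S.p.A: 19%.
Chain via Talon Logistics SA → Wildmere Ventures LLC (R3): 31% × 87% × 24% = 6.4728% of Meridian Textiles S.p.A.
Aggregating (R2): 11.9% + 18.2628% + 19% + 6.4728% = 55.6356%.

55.6356%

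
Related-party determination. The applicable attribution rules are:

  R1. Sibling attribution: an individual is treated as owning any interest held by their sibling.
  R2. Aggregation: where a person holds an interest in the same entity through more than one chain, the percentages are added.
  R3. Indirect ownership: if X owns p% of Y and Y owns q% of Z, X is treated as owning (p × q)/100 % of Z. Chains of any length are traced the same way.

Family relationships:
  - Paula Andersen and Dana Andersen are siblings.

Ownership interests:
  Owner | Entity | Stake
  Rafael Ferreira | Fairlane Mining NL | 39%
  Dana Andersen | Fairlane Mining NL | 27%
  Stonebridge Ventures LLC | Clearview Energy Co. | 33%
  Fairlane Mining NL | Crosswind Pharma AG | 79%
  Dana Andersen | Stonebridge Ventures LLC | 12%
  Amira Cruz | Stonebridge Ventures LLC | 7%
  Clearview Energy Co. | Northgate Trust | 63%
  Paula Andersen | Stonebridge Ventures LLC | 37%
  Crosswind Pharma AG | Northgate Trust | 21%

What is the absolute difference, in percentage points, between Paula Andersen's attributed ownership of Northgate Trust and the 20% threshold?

5.3336

By sibling attribution (R1), Paula Andersen is treated as also owning Dana Andersen's interest in Stonebridge Ventures LLC, giving 37% + 12% = 49%.
By sibling attribution (R1), Paula Andersen is treated as owning Dana Andersen's 27% interest in Fairlane Mining NL.
Chain via Stonebridge Ventures LLC → Clearview Energy Co. (R3): 49% × 33% × 63% = 10.1871% of Northgate Trust.
Chain via Fairlane Mining NL → Crosswind Pharma AG (R3): 27% × 79% × 21% = 4.4793% of Northgate Trust.
Aggregating (R2): 10.1871% + 4.4793% = 14.6664%.
14.6664% falls short of the 20% threshold by 5.3336 percentage points.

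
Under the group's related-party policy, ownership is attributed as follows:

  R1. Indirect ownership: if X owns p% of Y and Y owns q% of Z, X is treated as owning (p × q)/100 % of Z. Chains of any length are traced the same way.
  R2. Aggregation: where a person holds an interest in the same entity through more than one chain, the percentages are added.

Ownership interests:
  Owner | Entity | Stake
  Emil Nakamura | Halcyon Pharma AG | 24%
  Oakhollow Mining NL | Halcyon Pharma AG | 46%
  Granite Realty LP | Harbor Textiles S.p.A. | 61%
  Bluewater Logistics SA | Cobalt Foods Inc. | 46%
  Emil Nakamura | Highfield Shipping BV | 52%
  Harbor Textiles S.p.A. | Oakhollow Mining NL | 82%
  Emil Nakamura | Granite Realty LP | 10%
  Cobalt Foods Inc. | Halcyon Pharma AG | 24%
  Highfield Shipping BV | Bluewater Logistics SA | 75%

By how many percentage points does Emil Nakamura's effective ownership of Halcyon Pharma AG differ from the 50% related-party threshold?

Chain via Granite Realty LP → Harbor Textiles S.p.A. → Oakhollow Mining NL (R1): 10% × 61% × 82% × 46% = 2.30092% of Halcyon Pharma AG.
Chain via Highfield Shipping BV → Bluewater Logistics SA → Cobalt Foods Inc. (R1): 52% × 75% × 46% × 24% = 4.3056% of Halcyon Pharma AG.
Direct interest in Halcyon Pharma AG: 24%.
Aggregating (R2): 2.30092% + 4.3056% + 24% = 30.60652%.
30.60652% falls short of the 50% threshold by 19.39348 percentage points.

19.39348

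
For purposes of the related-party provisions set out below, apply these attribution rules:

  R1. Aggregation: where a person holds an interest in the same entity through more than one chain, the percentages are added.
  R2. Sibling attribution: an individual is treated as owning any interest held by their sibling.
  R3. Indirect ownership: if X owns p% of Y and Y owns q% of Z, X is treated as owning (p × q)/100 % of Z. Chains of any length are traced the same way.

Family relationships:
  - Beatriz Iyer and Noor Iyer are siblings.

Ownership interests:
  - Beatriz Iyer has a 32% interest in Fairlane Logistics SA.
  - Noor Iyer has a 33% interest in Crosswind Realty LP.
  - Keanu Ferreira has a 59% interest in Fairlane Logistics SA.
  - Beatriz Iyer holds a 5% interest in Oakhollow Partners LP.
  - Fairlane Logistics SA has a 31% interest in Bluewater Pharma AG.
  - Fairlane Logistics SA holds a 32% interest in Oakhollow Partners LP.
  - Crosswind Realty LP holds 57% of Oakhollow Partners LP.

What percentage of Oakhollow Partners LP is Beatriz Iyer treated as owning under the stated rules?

By sibling attribution (R2), Beatriz Iyer is treated as owning Noor Iyer's 33% interest in Crosswind Realty LP.
Chain via Fairlane Logistics SA (R3): 32% × 32% = 10.24% of Oakhollow Partners LP.
Direct interest in Oakhollow Partners LP: 5%.
Chain via Crosswind Realty LP (R3): 33% × 57% = 18.81% of Oakhollow Partners LP.
Aggregating (R1): 10.24% + 5% + 18.81% = 34.05%.

34.05%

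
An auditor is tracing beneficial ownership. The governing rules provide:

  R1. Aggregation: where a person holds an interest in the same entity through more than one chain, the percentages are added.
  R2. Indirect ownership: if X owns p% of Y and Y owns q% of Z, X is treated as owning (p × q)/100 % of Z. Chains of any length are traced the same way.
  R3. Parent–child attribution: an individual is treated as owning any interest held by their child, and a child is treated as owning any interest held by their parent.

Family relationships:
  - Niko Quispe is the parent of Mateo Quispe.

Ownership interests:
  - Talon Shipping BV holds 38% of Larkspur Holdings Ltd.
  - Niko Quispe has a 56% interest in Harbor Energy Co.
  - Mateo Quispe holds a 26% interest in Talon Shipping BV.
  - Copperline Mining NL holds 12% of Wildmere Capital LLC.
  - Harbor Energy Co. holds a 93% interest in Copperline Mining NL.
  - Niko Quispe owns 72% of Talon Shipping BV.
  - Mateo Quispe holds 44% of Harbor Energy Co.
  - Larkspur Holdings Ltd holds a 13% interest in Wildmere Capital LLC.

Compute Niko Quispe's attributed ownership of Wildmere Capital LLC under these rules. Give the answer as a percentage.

16.0012%

By parent–child attribution (R3), Niko Quispe is treated as also owning Mateo Quispe's interest in Harbor Energy Co, giving 56% + 44% = 100%.
By parent–child attribution (R3), Niko Quispe is treated as also owning Mateo Quispe's interest in Talon Shipping BV, giving 72% + 26% = 98%.
Chain via Harbor Energy Co. → Copperline Mining NL (R2): 100% × 93% × 12% = 11.16% of Wildmere Capital LLC.
Chain via Talon Shipping BV → Larkspur Holdings Ltd (R2): 98% × 38% × 13% = 4.8412% of Wildmere Capital LLC.
Aggregating (R1): 11.16% + 4.8412% = 16.0012%.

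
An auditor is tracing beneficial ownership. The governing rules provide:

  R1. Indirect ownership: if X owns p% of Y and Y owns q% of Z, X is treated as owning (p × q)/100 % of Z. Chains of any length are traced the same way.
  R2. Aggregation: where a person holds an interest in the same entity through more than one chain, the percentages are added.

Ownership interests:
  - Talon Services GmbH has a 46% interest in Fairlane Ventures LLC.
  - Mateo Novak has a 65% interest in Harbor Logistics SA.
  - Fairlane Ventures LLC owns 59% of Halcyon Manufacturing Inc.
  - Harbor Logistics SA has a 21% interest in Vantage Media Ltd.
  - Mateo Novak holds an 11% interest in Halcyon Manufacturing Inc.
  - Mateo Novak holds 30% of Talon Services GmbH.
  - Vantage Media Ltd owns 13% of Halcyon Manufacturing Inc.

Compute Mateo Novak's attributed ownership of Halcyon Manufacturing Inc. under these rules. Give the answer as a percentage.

Chain via Harbor Logistics SA → Vantage Media Ltd (R1): 65% × 21% × 13% = 1.7745% of Halcyon Manufacturing Inc.
Chain via Talon Services GmbH → Fairlane Ventures LLC (R1): 30% × 46% × 59% = 8.142% of Halcyon Manufacturing Inc.
Direct interest in Halcyon Manufacturing Inc: 11%.
Aggregating (R2): 1.7745% + 8.142% + 11% = 20.9165%.

20.9165%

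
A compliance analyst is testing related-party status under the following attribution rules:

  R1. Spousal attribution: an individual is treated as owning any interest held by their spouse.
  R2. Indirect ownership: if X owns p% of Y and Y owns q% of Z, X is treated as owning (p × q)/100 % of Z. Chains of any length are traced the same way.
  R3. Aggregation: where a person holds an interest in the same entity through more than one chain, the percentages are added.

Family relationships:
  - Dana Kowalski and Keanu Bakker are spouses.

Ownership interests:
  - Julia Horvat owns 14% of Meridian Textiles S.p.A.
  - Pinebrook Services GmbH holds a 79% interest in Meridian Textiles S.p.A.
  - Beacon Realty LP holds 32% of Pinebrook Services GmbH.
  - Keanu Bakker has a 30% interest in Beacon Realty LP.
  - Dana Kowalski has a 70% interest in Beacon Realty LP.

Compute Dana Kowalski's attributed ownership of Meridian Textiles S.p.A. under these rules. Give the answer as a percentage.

By spousal attribution (R1), Dana Kowalski is treated as also owning Keanu Bakker's interest in Beacon Realty LP, giving 70% + 30% = 100%.
Chain via Beacon Realty LP → Pinebrook Services GmbH (R2): 100% × 32% × 79% = 25.28% of Meridian Textiles S.p.A.

25.28%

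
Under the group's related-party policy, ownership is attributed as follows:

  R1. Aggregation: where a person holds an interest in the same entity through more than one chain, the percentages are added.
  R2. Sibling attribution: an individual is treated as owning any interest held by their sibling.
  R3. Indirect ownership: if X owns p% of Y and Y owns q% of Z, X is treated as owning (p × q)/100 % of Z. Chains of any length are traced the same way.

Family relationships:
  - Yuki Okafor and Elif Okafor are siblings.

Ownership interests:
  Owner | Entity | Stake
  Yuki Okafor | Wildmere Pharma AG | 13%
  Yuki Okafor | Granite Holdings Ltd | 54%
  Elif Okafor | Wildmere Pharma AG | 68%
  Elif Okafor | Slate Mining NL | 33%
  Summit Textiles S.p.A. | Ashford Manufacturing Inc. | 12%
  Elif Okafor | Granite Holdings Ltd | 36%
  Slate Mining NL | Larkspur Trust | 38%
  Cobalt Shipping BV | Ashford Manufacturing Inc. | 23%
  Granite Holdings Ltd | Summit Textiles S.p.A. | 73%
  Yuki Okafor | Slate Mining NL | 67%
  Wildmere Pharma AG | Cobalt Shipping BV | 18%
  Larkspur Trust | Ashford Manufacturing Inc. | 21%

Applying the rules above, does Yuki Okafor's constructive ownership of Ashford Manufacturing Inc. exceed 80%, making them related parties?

No

By sibling attribution (R2), Yuki Okafor is treated as also owning Elif Okafor's interest in Granite Holdings Ltd, giving 54% + 36% = 90%.
By sibling attribution (R2), Yuki Okafor is treated as also owning Elif Okafor's interest in Wildmere Pharma AG, giving 13% + 68% = 81%.
By sibling attribution (R2), Yuki Okafor is treated as also owning Elif Okafor's interest in Slate Mining NL, giving 67% + 33% = 100%.
Chain via Granite Holdings Ltd → Summit Textiles S.p.A. (R3): 90% × 73% × 12% = 7.884% of Ashford Manufacturing Inc.
Chain via Wildmere Pharma AG → Cobalt Shipping BV (R3): 81% × 18% × 23% = 3.3534% of Ashford Manufacturing Inc.
Chain via Slate Mining NL → Larkspur Trust (R3): 100% × 38% × 21% = 7.98% of Ashford Manufacturing Inc.
Aggregating (R1): 7.884% + 3.3534% + 7.98% = 19.2174%.
19.2174% does not exceed the 80% threshold, so Yuki is not a related party to Ashford Manufacturing Inc.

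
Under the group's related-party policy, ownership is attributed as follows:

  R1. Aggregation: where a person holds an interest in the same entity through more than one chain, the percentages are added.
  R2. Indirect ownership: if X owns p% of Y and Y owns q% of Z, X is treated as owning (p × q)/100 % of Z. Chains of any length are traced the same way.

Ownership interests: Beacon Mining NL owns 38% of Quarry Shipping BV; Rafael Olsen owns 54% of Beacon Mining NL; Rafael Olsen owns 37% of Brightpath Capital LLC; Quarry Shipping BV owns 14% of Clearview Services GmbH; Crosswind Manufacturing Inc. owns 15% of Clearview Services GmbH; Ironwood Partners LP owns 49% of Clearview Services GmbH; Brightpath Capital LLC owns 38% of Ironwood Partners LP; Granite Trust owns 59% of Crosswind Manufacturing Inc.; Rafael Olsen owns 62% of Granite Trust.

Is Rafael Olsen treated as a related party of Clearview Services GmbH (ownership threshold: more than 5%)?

Yes

Chain via Beacon Mining NL → Quarry Shipping BV (R2): 54% × 38% × 14% = 2.8728% of Clearview Services GmbH.
Chain via Brightpath Capital LLC → Ironwood Partners LP (R2): 37% × 38% × 49% = 6.8894% of Clearview Services GmbH.
Chain via Granite Trust → Crosswind Manufacturing Inc. (R2): 62% × 59% × 15% = 5.487% of Clearview Services GmbH.
Aggregating (R1): 2.8728% + 6.8894% + 5.487% = 15.2492%.
15.2492% exceeds the 5% threshold, so Rafael is a related party to Clearview Services GmbH.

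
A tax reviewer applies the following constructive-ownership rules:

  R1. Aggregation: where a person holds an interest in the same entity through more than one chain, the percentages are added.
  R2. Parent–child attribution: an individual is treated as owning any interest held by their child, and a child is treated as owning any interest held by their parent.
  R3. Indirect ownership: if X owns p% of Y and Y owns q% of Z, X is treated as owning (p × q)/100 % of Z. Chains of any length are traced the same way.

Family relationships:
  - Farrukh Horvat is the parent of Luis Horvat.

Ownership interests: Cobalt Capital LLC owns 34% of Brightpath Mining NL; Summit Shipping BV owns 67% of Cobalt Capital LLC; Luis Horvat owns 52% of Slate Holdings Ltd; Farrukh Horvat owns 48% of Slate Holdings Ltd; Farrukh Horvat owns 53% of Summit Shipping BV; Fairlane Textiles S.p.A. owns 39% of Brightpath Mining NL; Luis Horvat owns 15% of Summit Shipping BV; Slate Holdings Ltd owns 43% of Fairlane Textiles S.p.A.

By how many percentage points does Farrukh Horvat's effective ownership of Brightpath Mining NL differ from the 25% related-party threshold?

7.2604

By parent–child attribution (R2), Farrukh Horvat is treated as also owning Luis Horvat's interest in Slate Holdings Ltd, giving 48% + 52% = 100%.
By parent–child attribution (R2), Farrukh Horvat is treated as also owning Luis Horvat's interest in Summit Shipping BV, giving 53% + 15% = 68%.
Chain via Slate Holdings Ltd → Fairlane Textiles S.p.A. (R3): 100% × 43% × 39% = 16.77% of Brightpath Mining NL.
Chain via Summit Shipping BV → Cobalt Capital LLC (R3): 68% × 67% × 34% = 15.4904% of Brightpath Mining NL.
Aggregating (R1): 16.77% + 15.4904% = 32.2604%.
32.2604% exceeds the 25% threshold by 7.2604 percentage points.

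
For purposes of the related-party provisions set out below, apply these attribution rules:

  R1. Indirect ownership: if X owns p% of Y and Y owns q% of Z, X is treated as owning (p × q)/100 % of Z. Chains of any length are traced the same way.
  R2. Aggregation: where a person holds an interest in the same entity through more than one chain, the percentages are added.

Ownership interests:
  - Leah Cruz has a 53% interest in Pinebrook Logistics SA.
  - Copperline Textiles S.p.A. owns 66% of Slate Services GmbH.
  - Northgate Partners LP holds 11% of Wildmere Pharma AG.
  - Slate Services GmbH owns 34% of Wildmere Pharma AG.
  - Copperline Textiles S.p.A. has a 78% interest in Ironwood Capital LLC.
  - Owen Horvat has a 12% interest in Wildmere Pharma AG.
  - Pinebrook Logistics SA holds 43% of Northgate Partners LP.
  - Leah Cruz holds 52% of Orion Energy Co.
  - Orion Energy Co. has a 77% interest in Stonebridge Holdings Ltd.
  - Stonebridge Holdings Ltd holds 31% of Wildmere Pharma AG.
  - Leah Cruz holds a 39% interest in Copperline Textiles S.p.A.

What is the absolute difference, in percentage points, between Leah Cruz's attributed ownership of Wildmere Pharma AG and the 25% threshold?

Chain via Orion Energy Co. → Stonebridge Holdings Ltd (R1): 52% × 77% × 31% = 12.4124% of Wildmere Pharma AG.
Chain via Pinebrook Logistics SA → Northgate Partners LP (R1): 53% × 43% × 11% = 2.5069% of Wildmere Pharma AG.
Chain via Copperline Textiles S.p.A. → Slate Services GmbH (R1): 39% × 66% × 34% = 8.7516% of Wildmere Pharma AG.
Aggregating (R2): 12.4124% + 2.5069% + 8.7516% = 23.6709%.
23.6709% falls short of the 25% threshold by 1.3291 percentage points.

1.3291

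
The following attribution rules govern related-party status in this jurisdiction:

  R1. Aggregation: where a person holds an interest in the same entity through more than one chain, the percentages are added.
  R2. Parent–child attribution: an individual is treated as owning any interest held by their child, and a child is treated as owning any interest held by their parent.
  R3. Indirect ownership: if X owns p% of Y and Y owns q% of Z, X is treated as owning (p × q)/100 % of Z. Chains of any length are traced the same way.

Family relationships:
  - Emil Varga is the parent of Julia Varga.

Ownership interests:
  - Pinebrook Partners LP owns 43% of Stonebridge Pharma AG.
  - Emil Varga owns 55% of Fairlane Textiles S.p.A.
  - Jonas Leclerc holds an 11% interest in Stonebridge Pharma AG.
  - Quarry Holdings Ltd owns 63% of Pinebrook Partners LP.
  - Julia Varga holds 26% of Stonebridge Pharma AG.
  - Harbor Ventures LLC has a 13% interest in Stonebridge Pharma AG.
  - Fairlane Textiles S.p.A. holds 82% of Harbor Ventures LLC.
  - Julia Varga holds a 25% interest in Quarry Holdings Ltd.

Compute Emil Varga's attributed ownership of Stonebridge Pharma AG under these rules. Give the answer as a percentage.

38.6355%

By parent–child attribution (R2), Emil Varga is treated as owning Julia Varga's 25% interest in Quarry Holdings Ltd.
By parent–child attribution (R2), Emil Varga is treated as owning Julia Varga's 26% interest in Stonebridge Pharma AG.
Chain via Fairlane Textiles S.p.A. → Harbor Ventures LLC (R3): 55% × 82% × 13% = 5.863% of Stonebridge Pharma AG.
Chain via Quarry Holdings Ltd → Pinebrook Partners LP (R3): 25% × 63% × 43% = 6.7725% of Stonebridge Pharma AG.
Direct interest in Stonebridge Pharma AG: 26%.
Aggregating (R1): 5.863% + 6.7725% + 26% = 38.6355%.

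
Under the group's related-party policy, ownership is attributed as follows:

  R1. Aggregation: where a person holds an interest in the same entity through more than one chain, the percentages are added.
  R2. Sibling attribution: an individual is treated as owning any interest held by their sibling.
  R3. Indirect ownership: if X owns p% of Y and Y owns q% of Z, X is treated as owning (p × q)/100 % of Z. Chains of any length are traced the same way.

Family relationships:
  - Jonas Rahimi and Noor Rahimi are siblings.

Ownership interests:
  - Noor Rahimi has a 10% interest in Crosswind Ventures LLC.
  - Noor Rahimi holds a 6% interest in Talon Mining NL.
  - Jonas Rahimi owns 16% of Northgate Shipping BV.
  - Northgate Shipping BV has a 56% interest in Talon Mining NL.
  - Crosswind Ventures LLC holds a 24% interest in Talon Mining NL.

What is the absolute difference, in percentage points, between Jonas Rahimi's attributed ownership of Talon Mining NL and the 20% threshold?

2.64

By sibling attribution (R2), Jonas Rahimi is treated as owning Noor Rahimi's 10% interest in Crosswind Ventures LLC.
By sibling attribution (R2), Jonas Rahimi is treated as owning Noor Rahimi's 6% interest in Talon Mining NL.
Chain via Northgate Shipping BV (R3): 16% × 56% = 8.96% of Talon Mining NL.
Chain via Crosswind Ventures LLC (R3): 10% × 24% = 2.4% of Talon Mining NL.
Direct interest in Talon Mining NL: 6%.
Aggregating (R1): 8.96% + 2.4% + 6% = 17.36%.
17.36% falls short of the 20% threshold by 2.64 percentage points.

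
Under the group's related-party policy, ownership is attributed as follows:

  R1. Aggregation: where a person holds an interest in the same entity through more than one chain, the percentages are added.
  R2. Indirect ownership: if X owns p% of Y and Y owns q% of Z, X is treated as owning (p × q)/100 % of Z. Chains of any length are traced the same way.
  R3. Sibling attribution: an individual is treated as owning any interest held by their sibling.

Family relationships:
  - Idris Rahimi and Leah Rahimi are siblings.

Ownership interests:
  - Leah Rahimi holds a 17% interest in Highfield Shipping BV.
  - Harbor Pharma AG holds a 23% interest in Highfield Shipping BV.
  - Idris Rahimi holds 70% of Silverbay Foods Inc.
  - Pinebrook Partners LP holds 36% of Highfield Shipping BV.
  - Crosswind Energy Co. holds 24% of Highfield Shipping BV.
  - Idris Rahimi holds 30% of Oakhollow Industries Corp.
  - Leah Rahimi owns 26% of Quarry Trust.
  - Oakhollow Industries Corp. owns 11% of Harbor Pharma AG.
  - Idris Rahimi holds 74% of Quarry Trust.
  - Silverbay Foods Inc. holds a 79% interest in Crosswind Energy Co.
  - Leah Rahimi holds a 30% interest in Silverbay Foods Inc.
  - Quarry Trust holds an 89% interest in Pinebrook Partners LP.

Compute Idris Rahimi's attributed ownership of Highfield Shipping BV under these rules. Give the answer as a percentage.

68.759%

By sibling attribution (R3), Idris Rahimi is treated as also owning Leah Rahimi's interest in Silverbay Foods Inc, giving 70% + 30% = 100%.
By sibling attribution (R3), Idris Rahimi is treated as also owning Leah Rahimi's interest in Quarry Trust, giving 74% + 26% = 100%.
By sibling attribution (R3), Idris Rahimi is treated as owning Leah Rahimi's 17% interest in Highfield Shipping BV.
Chain via Silverbay Foods Inc. → Crosswind Energy Co. (R2): 100% × 79% × 24% = 18.96% of Highfield Shipping BV.
Chain via Quarry Trust → Pinebrook Partners LP (R2): 100% × 89% × 36% = 32.04% of Highfield Shipping BV.
Chain via Oakhollow Industries Corp. → Harbor Pharma AG (R2): 30% × 11% × 23% = 0.759% of Highfield Shipping BV.
Direct interest in Highfield Shipping BV: 17%.
Aggregating (R1): 18.96% + 32.04% + 0.759% + 17% = 68.759%.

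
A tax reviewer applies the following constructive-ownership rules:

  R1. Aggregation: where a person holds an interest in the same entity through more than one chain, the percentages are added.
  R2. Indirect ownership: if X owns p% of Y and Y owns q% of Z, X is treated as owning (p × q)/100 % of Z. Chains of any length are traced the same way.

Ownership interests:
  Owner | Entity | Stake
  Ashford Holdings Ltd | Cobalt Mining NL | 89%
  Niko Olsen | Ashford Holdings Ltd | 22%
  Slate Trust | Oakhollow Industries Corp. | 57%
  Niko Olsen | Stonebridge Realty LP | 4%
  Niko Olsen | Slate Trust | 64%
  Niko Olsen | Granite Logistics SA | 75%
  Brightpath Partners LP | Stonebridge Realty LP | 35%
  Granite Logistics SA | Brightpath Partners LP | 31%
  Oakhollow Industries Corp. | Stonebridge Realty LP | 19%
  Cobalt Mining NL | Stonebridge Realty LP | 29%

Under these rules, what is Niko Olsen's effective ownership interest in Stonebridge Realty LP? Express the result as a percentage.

Chain via Ashford Holdings Ltd → Cobalt Mining NL (R2): 22% × 89% × 29% = 5.6782% of Stonebridge Realty LP.
Chain via Granite Logistics SA → Brightpath Partners LP (R2): 75% × 31% × 35% = 8.1375% of Stonebridge Realty LP.
Chain via Slate Trust → Oakhollow Industries Corp. (R2): 64% × 57% × 19% = 6.9312% of Stonebridge Realty LP.
Direct interest in Stonebridge Realty LP: 4%.
Aggregating (R1): 5.6782% + 8.1375% + 6.9312% + 4% = 24.7469%.

24.7469%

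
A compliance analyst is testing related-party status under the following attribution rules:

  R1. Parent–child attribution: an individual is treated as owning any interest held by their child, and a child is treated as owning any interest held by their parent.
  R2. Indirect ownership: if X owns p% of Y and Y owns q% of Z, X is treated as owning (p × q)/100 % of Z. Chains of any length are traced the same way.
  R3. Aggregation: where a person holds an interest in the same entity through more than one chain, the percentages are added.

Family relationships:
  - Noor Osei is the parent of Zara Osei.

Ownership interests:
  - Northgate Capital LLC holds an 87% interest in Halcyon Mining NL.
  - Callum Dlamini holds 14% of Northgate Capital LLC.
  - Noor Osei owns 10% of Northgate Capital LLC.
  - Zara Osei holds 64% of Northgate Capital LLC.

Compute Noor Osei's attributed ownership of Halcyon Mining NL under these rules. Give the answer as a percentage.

By parent–child attribution (R1), Noor Osei is treated as also owning Zara Osei's interest in Northgate Capital LLC, giving 10% + 64% = 74%.
Chain via Northgate Capital LLC (R2): 74% × 87% = 64.38% of Halcyon Mining NL.

64.38%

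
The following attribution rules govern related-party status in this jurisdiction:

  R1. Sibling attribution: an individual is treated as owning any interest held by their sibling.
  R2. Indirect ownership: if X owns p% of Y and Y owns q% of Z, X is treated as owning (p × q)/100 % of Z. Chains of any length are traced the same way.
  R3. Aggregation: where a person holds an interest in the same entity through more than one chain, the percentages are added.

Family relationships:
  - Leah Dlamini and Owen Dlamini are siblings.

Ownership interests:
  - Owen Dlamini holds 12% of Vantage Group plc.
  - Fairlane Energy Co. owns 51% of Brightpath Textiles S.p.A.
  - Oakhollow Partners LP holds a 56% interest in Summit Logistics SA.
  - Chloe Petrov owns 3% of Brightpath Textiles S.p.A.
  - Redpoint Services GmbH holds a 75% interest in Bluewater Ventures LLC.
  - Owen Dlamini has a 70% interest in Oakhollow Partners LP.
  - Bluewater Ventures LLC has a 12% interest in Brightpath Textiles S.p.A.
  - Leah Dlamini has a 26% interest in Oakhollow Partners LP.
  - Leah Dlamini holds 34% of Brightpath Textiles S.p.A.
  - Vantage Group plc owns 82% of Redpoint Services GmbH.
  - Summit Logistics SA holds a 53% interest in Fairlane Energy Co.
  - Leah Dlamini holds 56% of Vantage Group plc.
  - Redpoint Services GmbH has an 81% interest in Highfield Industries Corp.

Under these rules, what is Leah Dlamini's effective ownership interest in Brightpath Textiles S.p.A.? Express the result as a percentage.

53.549728%

By sibling attribution (R1), Leah Dlamini is treated as also owning Owen Dlamini's interest in Oakhollow Partners LP, giving 26% + 70% = 96%.
By sibling attribution (R1), Leah Dlamini is treated as also owning Owen Dlamini's interest in Vantage Group plc, giving 56% + 12% = 68%.
Chain via Oakhollow Partners LP → Summit Logistics SA → Fairlane Energy Co. (R2): 96% × 56% × 53% × 51% = 14.531328% of Brightpath Textiles S.p.A.
Chain via Vantage Group plc → Redpoint Services GmbH → Bluewater Ventures LLC (R2): 68% × 82% × 75% × 12% = 5.0184% of Brightpath Textiles S.p.A.
Direct interest in Brightpath Textiles S.p.A: 34%.
Aggregating (R3): 14.531328% + 5.0184% + 34% = 53.549728%.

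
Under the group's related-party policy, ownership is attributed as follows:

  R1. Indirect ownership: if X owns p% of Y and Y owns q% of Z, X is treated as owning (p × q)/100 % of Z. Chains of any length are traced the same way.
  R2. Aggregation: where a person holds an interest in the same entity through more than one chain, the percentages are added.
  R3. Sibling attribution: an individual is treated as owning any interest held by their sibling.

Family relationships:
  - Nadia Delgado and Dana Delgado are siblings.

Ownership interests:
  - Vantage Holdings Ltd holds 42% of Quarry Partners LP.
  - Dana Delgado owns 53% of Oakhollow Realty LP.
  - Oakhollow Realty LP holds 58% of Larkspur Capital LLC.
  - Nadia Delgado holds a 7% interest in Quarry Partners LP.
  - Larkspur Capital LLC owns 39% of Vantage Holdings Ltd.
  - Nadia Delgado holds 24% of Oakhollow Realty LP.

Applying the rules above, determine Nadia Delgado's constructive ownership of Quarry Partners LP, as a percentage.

By sibling attribution (R3), Nadia Delgado is treated as also owning Dana Delgado's interest in Oakhollow Realty LP, giving 24% + 53% = 77%.
Chain via Oakhollow Realty LP → Larkspur Capital LLC → Vantage Holdings Ltd (R1): 77% × 58% × 39% × 42% = 7.315308% of Quarry Partners LP.
Direct interest in Quarry Partners LP: 7%.
Aggregating (R2): 7.315308% + 7% = 14.315308%.

14.315308%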